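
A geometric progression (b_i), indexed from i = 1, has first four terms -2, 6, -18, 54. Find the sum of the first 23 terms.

Common ratio r = -3.
b_i = (-2)·(-3)^(i-1).
S = (-2)·((-3)^23 - 1)/(-3 - 1) = (-2)·(-94143178827 - 1)/(-4) = -47071589414.

-47071589414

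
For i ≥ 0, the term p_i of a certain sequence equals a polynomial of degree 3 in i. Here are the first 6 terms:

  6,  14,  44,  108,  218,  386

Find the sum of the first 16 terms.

35216

1st diffs: 8, 30, 64, 110, 168.
2nd diffs: 22, 34, 46, 58.
3rd diffs: 12, 12, 12 (constant).
Newton forward-difference form: p_i = 6 + 8·C(i,1) + 22·C(i,2) + 12·C(i,3).
Continuing: …, 624, 944, 1358, 1878, …, p_{15} = 7896.
Summing i = 0..15 (16 terms) gives 35216.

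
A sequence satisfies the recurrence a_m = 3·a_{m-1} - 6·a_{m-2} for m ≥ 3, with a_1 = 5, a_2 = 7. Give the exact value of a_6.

-45

Iterate the recurrence:
a_3 = -9; a_4 = -69; a_5 = -153; a_6 = -45.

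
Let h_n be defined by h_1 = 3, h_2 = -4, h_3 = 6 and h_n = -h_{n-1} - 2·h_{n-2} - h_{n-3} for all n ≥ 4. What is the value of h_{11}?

17

Step forward from the initial values:
h_4 = -1  h_5 = -7  h_6 = 3  h_7 = 12  h_8 = -11  h_9 = -16  h_{10} = 26  h_{11} = 17.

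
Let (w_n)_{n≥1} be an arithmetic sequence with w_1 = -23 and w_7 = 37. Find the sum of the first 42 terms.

7644

Common difference d = (37 - (-23)) / (7 - 1) = 10.
w_n = -23 + (n - 1)·10.
w_{42} = 387; S = 42·(-23 + 387)/2 = 7644.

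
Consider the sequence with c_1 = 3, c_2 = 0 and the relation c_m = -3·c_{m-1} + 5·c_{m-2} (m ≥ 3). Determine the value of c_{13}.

Compute successive terms:
c_3 = 15;  c_4 = -45;  c_5 = 210;  …;  c_{10} = -265905;  c_{11} = 1114890;  c_{12} = -4674195;  c_{13} = 19597035.

19597035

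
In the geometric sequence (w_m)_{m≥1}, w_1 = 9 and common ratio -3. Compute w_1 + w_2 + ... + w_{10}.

w_m = 9·(-3)^(m-1).
S = 9·((-3)^10 - 1)/(-3 - 1) = 9·(59049 - 1)/(-4) = -132858.

-132858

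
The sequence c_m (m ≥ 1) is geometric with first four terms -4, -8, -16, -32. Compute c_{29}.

Common ratio r = 2.
c_m = (-4)·2^(m-1).
c_{29} = (-4)·2^28 = -1073741824.

-1073741824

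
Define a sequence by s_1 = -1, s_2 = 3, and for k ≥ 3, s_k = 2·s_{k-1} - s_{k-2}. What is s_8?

s_3 = 7; s_4 = 11; s_5 = 15; s_6 = 19; s_7 = 23; s_8 = 27.
(Characteristic roots are 1 and 1.)

27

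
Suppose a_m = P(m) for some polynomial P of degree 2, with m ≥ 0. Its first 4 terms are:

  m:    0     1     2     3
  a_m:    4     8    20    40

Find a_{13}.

680

1st diffs: 4, 12, 20.
2nd diffs: 8, 8 (constant).
So a_m = 4m^2 + 4.
Evaluating at m = 13 gives a_{13} = 680.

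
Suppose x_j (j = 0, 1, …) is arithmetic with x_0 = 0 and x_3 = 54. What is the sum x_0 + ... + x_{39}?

14040

Common difference d = (54 - 0) / (3 - 0) = 18.
x_j = 0 + (j - 0)·18.
x_{39} = 702; S = 40·(0 + 702)/2 = 14040.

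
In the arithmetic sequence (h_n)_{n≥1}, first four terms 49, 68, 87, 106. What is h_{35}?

695

Common difference d = 19.
h_n = 49 + (n - 1)·19.
h_{35} = 49 + 34·19 = 695.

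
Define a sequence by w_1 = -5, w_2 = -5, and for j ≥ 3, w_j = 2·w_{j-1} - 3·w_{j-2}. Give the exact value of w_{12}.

985

Step forward from the initial values:
w_3 = 5  w_4 = 25  w_5 = 35  w_6 = -5  w_7 = -115  w_8 = -215  w_9 = -85  w_{10} = 475  w_{11} = 1205  w_{12} = 985.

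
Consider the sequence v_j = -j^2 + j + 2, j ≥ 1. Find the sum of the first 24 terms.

-4552

Over j = 1..24: Σj = 300, Σj² = 4900.
Total = (-1)·4900 + (1)·300 + (2)·24 = -4552.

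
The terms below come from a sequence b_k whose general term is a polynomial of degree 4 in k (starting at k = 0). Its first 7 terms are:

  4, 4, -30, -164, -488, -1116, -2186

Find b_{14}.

1st diffs: 0, -34, -134, -324, -628, -1070.
2nd diffs: -34, -100, -190, -304, -442.
3rd diffs: -66, -90, -114, -138.
4th diffs: -24, -24, -24 (constant).
Newton forward-difference form: b_k = 4 + (-34)·C(k,2) + (-66)·C(k,3) + (-24)·C(k,4).
At k = 14: k = 14, so b_{14} = 4 - 3094 - 24024 - 24024 = -51138.

-51138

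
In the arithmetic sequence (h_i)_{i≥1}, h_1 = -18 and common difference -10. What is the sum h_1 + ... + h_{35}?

-6580

h_i = -18 + (i - 1)·(-10).
h_{35} = -358; S = 35·(-18 + (-358))/2 = -6580.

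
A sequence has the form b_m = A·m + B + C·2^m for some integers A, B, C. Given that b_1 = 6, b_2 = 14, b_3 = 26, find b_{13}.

Plug in m = 1, 2, 3: A + B + 2C = 6; 2A + B + 4C = 14; 3A + B + 8C = 26.
Subtracting the first from the second: A + 2C = 8.
Subtracting the second from the third: A + 4C = 12.
Solving: C = 2, A = 4, then B = -2.
Hence b_{13} = 4·13 + (-2) + 2·8192 = 16434.

16434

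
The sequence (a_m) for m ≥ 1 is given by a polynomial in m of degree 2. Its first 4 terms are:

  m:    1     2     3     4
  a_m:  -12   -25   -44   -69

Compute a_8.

1st diffs: -13, -19, -25.
2nd diffs: -6, -6 (constant).
Newton forward-difference form: a_m = -12 + (-13)·C(m-1,1) + (-6)·C(m-1,2).
At m = 8: m-1 = 7, so a_8 = -12 - 91 - 126 = -229.

-229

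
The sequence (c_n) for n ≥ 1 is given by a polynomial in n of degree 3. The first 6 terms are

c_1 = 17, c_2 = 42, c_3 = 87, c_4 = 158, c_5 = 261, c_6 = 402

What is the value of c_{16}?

1st diffs: 25, 45, 71, 103, 141.
2nd diffs: 20, 26, 32, 38.
3rd diffs: 6, 6, 6 (constant).
Newton forward-difference form: c_n = 17 + 25·C(n-1,1) + 20·C(n-1,2) + 6·C(n-1,3).
At n = 16: n-1 = 15, so c_{16} = 17 + 375 + 2100 + 2730 = 5222.

5222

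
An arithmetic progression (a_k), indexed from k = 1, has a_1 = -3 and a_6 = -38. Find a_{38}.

-262

Common difference d = (-38 - (-3)) / (6 - 1) = -7.
a_k = -3 + (k - 1)·(-7).
a_{38} = -3 + 37·(-7) = -262.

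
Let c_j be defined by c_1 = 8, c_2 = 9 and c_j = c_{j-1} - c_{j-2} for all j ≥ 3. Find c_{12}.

Applying the relation repeatedly:
c_3 = 1, c_4 = -8, c_5 = -9, c_6 = -1, c_7 = 8, c_8 = 9, c_9 = 1, c_{10} = -8, c_{11} = -9, c_{12} = -1.

-1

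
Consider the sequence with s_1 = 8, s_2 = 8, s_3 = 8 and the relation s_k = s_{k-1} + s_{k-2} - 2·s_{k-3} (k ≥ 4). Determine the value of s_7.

-32

Step forward from the initial values:
s_4 = 0; s_5 = -8; s_6 = -24; s_7 = -32.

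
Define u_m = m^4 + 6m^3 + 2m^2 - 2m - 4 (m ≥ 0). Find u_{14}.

u_{14} = 1·14^4 + 6·14^3 + 2·14^2 - 2·14 - 4 = 55240.

55240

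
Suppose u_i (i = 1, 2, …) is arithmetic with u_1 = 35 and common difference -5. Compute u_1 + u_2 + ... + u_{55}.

u_i = 35 + (i - 1)·(-5).
u_{55} = -235; S = 55·(35 + (-235))/2 = -5500.

-5500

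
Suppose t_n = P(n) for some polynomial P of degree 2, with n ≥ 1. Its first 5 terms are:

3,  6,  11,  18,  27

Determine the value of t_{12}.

146

1st diffs: 3, 5, 7, 9.
2nd diffs: 2, 2, 2 (constant).
Newton forward-difference form: t_n = 3 + 3·C(n-1,1) + 2·C(n-1,2).
At n = 12: n-1 = 11, so t_{12} = 3 + 33 + 110 = 146.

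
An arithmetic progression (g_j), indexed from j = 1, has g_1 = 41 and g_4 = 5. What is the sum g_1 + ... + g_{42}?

Common difference d = (5 - 41) / (4 - 1) = -12.
g_j = 41 + (j - 1)·(-12).
g_{42} = -451; S = 42·(41 + (-451))/2 = -8610.

-8610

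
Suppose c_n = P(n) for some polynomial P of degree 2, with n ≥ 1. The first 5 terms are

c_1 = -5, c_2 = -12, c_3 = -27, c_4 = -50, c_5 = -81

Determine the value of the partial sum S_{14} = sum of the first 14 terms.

-3619

1st diffs: -7, -15, -23, -31.
2nd diffs: -8, -8, -8 (constant).
So c_n = -4n^2 + 5n - 6.
Continuing: …, -120, -167, -222, -285, …, c_{14} = -720.
Summing n = 1..14 (14 terms) gives -3619.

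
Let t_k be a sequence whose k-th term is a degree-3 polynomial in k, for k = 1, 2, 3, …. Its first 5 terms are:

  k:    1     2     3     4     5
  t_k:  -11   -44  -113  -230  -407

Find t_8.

1st diffs: -33, -69, -117, -177.
2nd diffs: -36, -48, -60.
3rd diffs: -12, -12 (constant).
Newton forward-difference form: t_k = -11 + (-33)·C(k-1,1) + (-36)·C(k-1,2) + (-12)·C(k-1,3).
At k = 8: k-1 = 7, so t_8 = -11 - 231 - 756 - 420 = -1418.

-1418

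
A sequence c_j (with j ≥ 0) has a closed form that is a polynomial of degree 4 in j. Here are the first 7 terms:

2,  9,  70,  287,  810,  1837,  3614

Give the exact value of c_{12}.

49850

1st diffs: 7, 61, 217, 523, 1027, 1777.
2nd diffs: 54, 156, 306, 504, 750.
3rd diffs: 102, 150, 198, 246.
4th diffs: 48, 48, 48 (constant).
So c_j = 2j^4 + 5j^3 - 2j^2 + 2j + 2.
Evaluating at j = 12 gives c_{12} = 49850.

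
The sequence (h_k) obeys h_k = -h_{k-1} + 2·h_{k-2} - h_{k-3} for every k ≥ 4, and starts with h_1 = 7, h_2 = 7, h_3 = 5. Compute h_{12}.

Step forward from the initial values:
h_4 = 2;  h_5 = 1;  h_6 = -2;  h_7 = 2;  h_8 = -7;  h_9 = 13;  h_{10} = -29;  h_{11} = 62;  h_{12} = -133.

-133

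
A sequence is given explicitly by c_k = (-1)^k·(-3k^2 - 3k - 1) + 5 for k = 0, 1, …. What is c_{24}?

(-1)^24 = 1; -3k^2 - 3k - 1 at k=24 is -1801; so c_{24} = -1796.

-1796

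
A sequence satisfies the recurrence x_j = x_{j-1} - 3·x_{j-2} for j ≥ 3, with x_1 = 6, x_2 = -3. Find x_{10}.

852

Step forward from the initial values:
x_3 = -21  x_4 = -12  x_5 = 51  x_6 = 87  x_7 = -66  x_8 = -327  x_9 = -129  x_{10} = 852.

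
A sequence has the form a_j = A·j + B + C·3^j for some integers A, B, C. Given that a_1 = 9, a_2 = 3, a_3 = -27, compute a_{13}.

-3188559

The three given values yield: A + B + 3C = 9; 2A + B + 9C = 3; 3A + B + 27C = -27.
Subtracting the first from the second: A + 6C = -6.
Subtracting the second from the third: A + 18C = -30.
Solving: C = -2, A = 6, then B = 9.
Therefore a_{13} = 78 + 9 + (-2)·1594323 = -3188559.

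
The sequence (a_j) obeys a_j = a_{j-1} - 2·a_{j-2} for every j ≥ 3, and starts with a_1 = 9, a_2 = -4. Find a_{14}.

-806

Step forward from the initial values:
a_3 = -22;  a_4 = -14;  a_5 = 30;  …;  a_{11} = 350;  a_{12} = 106;  a_{13} = -594;  a_{14} = -806.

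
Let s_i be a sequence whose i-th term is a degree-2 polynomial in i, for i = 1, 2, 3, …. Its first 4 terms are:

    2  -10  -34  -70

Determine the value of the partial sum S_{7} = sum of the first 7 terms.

-658

1st diffs: -12, -24, -36.
2nd diffs: -12, -12 (constant).
Newton forward-difference form: s_i = 2 + (-12)·C(i-1,1) + (-12)·C(i-1,2).
Continuing: -118, -178, -250.
Summing i = 1..7 (7 terms) gives -658.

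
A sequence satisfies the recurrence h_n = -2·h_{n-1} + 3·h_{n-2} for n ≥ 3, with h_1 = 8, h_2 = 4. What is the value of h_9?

6568

Step forward from the initial values:
h_3 = 16; h_4 = -20; h_5 = 88; h_6 = -236; h_7 = 736; h_8 = -2180; h_9 = 6568.
(Characteristic roots are 1 and -3.)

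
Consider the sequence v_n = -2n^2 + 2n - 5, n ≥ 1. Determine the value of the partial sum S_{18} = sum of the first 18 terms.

-3966

Over n = 1..18: Σn = 171, Σn² = 2109.
Total = (-2)·2109 + (2)·171 + (-5)·18 = -3966.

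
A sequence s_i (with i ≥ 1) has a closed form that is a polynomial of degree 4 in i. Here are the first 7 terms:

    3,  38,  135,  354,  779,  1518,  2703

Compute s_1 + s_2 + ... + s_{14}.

133903

1st diffs: 35, 97, 219, 425, 739, 1185.
2nd diffs: 62, 122, 206, 314, 446.
3rd diffs: 60, 84, 108, 132.
4th diffs: 24, 24, 24 (constant).
Newton forward-difference form: s_i = 3 + 35·C(i-1,1) + 62·C(i-1,2) + 60·C(i-1,3) + 24·C(i-1,4).
Continuing: …, 4490, 7059, 10614, 15383, …, s_{14} = 39614.
Summing i = 1..14 (14 terms) gives 133903.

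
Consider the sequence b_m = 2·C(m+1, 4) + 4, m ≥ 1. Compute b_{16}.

C(17, 4) = 2380, so b_{16} = 4764.

4764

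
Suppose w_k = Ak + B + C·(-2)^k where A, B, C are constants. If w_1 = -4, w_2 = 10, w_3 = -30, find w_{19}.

-1572934

At k = 1, 2, 3: A + B - 2C = -4; 2A + B + 4C = 10; 3A + B - 8C = -30.
Subtracting the first from the second: A + 6C = 14.
Subtracting the second from the third: A - 12C = -40.
Solving: C = 3, A = -4, then B = 6.
So w_k = -4·k + 6 + 3·(-2)^k; at k=19 this is -1572934.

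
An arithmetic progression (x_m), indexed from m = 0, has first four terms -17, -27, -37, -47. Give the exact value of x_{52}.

-537

Common difference d = -10.
x_m = -17 + (m - 0)·(-10).
x_{52} = -17 + 52·(-10) = -537.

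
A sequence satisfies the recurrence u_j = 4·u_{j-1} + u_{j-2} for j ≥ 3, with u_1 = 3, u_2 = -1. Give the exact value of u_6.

-89

Compute successive terms:
u_3 = -1, u_4 = -5, u_5 = -21, u_6 = -89.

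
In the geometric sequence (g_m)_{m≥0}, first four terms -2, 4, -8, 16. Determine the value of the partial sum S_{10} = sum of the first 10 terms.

682

Common ratio r = -2.
g_m = (-2)·(-2)^(m-0).
S = (-2)·((-2)^10 - 1)/(-2 - 1) = (-2)·(1024 - 1)/(-3) = 682.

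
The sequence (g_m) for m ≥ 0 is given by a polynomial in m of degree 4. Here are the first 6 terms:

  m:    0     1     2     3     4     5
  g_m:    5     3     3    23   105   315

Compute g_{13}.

1st diffs: -2, 0, 20, 82, 210.
2nd diffs: 2, 20, 62, 128.
3rd diffs: 18, 42, 66.
4th diffs: 24, 24 (constant).
Newton forward-difference form: g_m = 5 + (-2)·C(m,1) + 2·C(m,2) + 18·C(m,3) + 24·C(m,4).
At m = 13: m = 13, so g_{13} = 5 - 26 + 156 + 5148 + 17160 = 22443.

22443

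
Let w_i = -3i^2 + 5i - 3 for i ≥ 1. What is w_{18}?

-885

w_{18} = -3·18^2 + 5·18 - 3 = -885.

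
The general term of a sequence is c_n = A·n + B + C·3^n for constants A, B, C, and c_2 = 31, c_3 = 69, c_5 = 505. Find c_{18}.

The three given values yield: 2A + B + 9C = 31; 3A + B + 27C = 69; 5A + B + 243C = 505.
Subtracting the first from the second: A + 18C = 38.
Subtracting the second from the third: 2A + 216C = 436.
Solving: C = 2, A = 2, then B = 9.
Hence c_{18} = 2·18 + 9 + 2·387420489 = 774841023.

774841023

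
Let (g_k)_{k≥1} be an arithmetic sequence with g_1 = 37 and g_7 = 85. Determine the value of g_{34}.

Common difference d = (85 - 37) / (7 - 1) = 8.
g_k = 37 + (k - 1)·8.
g_{34} = 37 + 33·8 = 301.

301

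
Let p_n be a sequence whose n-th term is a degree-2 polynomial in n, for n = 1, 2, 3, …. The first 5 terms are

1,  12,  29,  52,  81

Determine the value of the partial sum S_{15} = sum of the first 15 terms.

3900

1st diffs: 11, 17, 23, 29.
2nd diffs: 6, 6, 6 (constant).
Newton forward-difference form: p_n = 1 + 11·C(n-1,1) + 6·C(n-1,2).
Continuing: …, 116, 157, 204, 257, …, p_{15} = 701.
Summing n = 1..15 (15 terms) gives 3900.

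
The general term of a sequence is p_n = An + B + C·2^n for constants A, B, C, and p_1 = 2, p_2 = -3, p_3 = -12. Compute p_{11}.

Plug in n = 1, 2, 3: A + B + 2C = 2; 2A + B + 4C = -3; 3A + B + 8C = -12.
Subtracting the first from the second: A + 2C = -5.
Subtracting the second from the third: A + 4C = -9.
Solving: C = -2, A = -1, then B = 7.
Therefore p_{11} = -11 + 7 + (-2)·2048 = -4100.

-4100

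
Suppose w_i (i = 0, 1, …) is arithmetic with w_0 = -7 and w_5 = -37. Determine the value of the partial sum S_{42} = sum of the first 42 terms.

-5460

Common difference d = (-37 - (-7)) / (5 - 0) = -6.
w_i = -7 + (i - 0)·(-6).
w_{41} = -253; S = 42·(-7 + (-253))/2 = -5460.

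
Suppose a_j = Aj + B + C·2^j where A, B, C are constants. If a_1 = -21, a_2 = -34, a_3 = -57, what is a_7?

-669

The three given values yield: A + B + 2C = -21; 2A + B + 4C = -34; 3A + B + 8C = -57.
Subtracting the first from the second: A + 2C = -13.
Subtracting the second from the third: A + 4C = -23.
Solving: C = -5, A = -3, then B = -8.
Therefore a_7 = -21 + (-8) + (-5)·128 = -669.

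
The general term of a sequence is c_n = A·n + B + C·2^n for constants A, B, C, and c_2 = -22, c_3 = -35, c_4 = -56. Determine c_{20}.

The three given values yield: 2A + B + 4C = -22; 3A + B + 8C = -35; 4A + B + 16C = -56.
Subtracting the first from the second: A + 4C = -13.
Subtracting the second from the third: A + 8C = -21.
Solving: C = -2, A = -5, then B = -4.
So c_n = -5·n + (-4) + (-2)·2^n; at n=20 this is -2097256.

-2097256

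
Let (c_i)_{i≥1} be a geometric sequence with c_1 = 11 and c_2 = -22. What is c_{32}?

-23622320128

Common ratio r = -2.
c_i = 11·(-2)^(i-1).
c_{32} = 11·(-2)^31 = -23622320128.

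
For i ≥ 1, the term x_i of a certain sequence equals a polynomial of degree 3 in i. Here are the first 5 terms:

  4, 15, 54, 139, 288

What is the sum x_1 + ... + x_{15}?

38525

1st diffs: 11, 39, 85, 149.
2nd diffs: 28, 46, 64.
3rd diffs: 18, 18 (constant).
Newton forward-difference form: x_i = 4 + 11·C(i-1,1) + 28·C(i-1,2) + 18·C(i-1,3).
Continuing: …, 519, 850, 1299, 1884, …, x_{15} = 9258.
Summing i = 1..15 (15 terms) gives 38525.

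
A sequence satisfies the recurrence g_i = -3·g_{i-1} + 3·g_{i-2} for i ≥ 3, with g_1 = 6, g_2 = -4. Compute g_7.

5670

g_3 = 30, g_4 = -102, g_5 = 396, g_6 = -1494, g_7 = 5670.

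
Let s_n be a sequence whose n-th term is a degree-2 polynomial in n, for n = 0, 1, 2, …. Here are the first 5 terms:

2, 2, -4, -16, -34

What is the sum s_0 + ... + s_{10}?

1st diffs: 0, -6, -12, -18.
2nd diffs: -6, -6, -6 (constant).
So s_n = -3n^2 + 3n + 2.
Continuing: …, -58, -88, -124, -166, …, s_{10} = -268.
Summing n = 0..10 (11 terms) gives -968.

-968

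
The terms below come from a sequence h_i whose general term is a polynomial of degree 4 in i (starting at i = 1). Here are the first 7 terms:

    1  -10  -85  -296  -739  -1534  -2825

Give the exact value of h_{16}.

-72404

1st diffs: -11, -75, -211, -443, -795, -1291.
2nd diffs: -64, -136, -232, -352, -496.
3rd diffs: -72, -96, -120, -144.
4th diffs: -24, -24, -24 (constant).
So h_i = -i^4 - 2i^3 + 5i^2 + 3i - 4.
Evaluating at i = 16 gives h_{16} = -72404.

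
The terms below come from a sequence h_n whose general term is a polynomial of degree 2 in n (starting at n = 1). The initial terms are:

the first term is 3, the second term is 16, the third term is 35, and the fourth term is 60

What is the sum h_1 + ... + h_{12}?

2214

1st diffs: 13, 19, 25.
2nd diffs: 6, 6 (constant).
So h_n = 3n^2 + 4n - 4.
Continuing: …, 91, 128, 171, 220, …, h_{12} = 476.
Summing n = 1..12 (12 terms) gives 2214.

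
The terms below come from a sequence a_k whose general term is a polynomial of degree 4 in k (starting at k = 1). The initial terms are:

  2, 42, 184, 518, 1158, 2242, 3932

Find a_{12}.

1st diffs: 40, 142, 334, 640, 1084, 1690.
2nd diffs: 102, 192, 306, 444, 606.
3rd diffs: 90, 114, 138, 162.
4th diffs: 24, 24, 24 (constant).
So a_k = k^4 + 5k^3 - 4k^2 + 2k - 2.
Evaluating at k = 12 gives a_{12} = 28822.

28822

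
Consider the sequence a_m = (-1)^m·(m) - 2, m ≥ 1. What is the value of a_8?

(-1)^8 = 1; m at m=8 is 8; so a_8 = 6.

6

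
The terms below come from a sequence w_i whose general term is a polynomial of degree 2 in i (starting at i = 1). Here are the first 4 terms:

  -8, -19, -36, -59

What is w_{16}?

-803

1st diffs: -11, -17, -23.
2nd diffs: -6, -6 (constant).
Newton forward-difference form: w_i = -8 + (-11)·C(i-1,1) + (-6)·C(i-1,2).
At i = 16: i-1 = 15, so w_{16} = -8 - 165 - 630 = -803.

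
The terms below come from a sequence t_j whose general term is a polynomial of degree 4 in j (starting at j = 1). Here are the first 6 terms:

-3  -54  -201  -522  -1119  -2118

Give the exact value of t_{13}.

-35991

1st diffs: -51, -147, -321, -597, -999.
2nd diffs: -96, -174, -276, -402.
3rd diffs: -78, -102, -126.
4th diffs: -24, -24 (constant).
Newton forward-difference form: t_j = -3 + (-51)·C(j-1,1) + (-96)·C(j-1,2) + (-78)·C(j-1,3) + (-24)·C(j-1,4).
At j = 13: j-1 = 12, so t_{13} = -3 - 612 - 6336 - 17160 - 11880 = -35991.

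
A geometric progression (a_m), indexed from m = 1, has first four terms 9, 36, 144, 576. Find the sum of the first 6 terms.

Common ratio r = 4.
a_m = 9·4^(m-1).
S = 9·(4^6 - 1)/(4 - 1) = 9·(4096 - 1)/(3) = 12285.

12285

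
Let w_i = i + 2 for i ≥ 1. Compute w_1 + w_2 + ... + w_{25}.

375

Over i = 1..25: Σi = 325.
Total = (1)·325 + (2)·25 = 375.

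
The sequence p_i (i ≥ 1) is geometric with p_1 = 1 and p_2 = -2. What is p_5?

16

Common ratio r = -2.
p_i = 1·(-2)^(i-1).
p_5 = 1·(-2)^4 = 16.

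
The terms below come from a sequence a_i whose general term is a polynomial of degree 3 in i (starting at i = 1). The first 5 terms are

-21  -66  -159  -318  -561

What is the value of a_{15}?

1st diffs: -45, -93, -159, -243.
2nd diffs: -48, -66, -84.
3rd diffs: -18, -18 (constant).
Newton forward-difference form: a_i = -21 + (-45)·C(i-1,1) + (-48)·C(i-1,2) + (-18)·C(i-1,3).
At i = 15: i-1 = 14, so a_{15} = -21 - 630 - 4368 - 6552 = -11571.

-11571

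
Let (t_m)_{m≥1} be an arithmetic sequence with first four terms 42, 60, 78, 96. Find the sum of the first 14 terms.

Common difference d = 18.
t_m = 42 + (m - 1)·18.
t_{14} = 276; S = 14·(42 + 276)/2 = 2226.

2226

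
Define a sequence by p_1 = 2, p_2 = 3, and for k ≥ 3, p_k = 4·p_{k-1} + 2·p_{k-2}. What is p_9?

122272

p_3 = 16  p_4 = 70  p_5 = 312  p_6 = 1388  p_7 = 6176  p_8 = 27480  p_9 = 122272.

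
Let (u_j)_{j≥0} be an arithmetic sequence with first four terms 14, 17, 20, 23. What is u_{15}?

59

Common difference d = 3.
u_j = 14 + (j - 0)·3.
u_{15} = 14 + 15·3 = 59.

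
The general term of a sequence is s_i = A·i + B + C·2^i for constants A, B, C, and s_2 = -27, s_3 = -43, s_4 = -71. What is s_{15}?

-98371

The three given values yield: 2A + B + 4C = -27; 3A + B + 8C = -43; 4A + B + 16C = -71.
Subtracting the first from the second: A + 4C = -16.
Subtracting the second from the third: A + 8C = -28.
Solving: C = -3, A = -4, then B = -7.
Hence s_{15} = -4·15 + (-7) + (-3)·32768 = -98371.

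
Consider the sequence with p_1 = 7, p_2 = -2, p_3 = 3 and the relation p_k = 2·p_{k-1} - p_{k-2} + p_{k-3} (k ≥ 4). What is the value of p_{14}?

3478

Step forward from the initial values:
p_4 = 15, p_5 = 25, p_6 = 38, …, p_{11} = 643, p_{12} = 1129, p_{13} = 1982, p_{14} = 3478.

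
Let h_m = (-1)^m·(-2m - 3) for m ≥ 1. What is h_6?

-15

(-1)^6 = 1; -2m - 3 at m=6 is -15; so h_6 = -15.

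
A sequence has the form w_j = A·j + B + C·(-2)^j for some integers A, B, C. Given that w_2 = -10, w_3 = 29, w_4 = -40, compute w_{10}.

The three given values yield: 2A + B + 4C = -10; 3A + B - 8C = 29; 4A + B + 16C = -40.
Subtracting the first from the second: A - 12C = 39.
Subtracting the second from the third: A + 24C = -69.
Solving: C = -3, A = 3, then B = -4.
Therefore w_{10} = 30 + (-4) + (-3)·1024 = -3046.

-3046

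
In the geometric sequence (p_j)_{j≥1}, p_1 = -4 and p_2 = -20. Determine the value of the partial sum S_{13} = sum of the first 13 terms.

Common ratio r = 5.
p_j = (-4)·5^(j-1).
S = (-4)·(5^13 - 1)/(5 - 1) = (-4)·(1220703125 - 1)/(4) = -1220703124.

-1220703124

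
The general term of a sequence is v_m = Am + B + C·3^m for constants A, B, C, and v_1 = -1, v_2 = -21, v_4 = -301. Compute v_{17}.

At m = 1, 2, 4: A + B + 3C = -1; 2A + B + 9C = -21; 4A + B + 81C = -301.
Subtracting the first from the second: A + 6C = -20.
Subtracting the second from the third: 2A + 72C = -280.
Solving: C = -4, A = 4, then B = 7.
So v_m = 4·m + 7 + (-4)·3^m; at m=17 this is -516560577.

-516560577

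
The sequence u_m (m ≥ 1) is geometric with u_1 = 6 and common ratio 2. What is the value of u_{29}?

u_m = 6·2^(m-1).
u_{29} = 6·2^28 = 1610612736.

1610612736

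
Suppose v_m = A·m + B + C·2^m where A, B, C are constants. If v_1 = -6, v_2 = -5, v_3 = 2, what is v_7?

Plug in m = 1, 2, 3: A + B + 2C = -6; 2A + B + 4C = -5; 3A + B + 8C = 2.
Subtracting the first from the second: A + 2C = 1.
Subtracting the second from the third: A + 4C = 7.
Solving: C = 3, A = -5, then B = -7.
So v_m = -5·m + (-7) + 3·2^m; at m=7 this is 342.

342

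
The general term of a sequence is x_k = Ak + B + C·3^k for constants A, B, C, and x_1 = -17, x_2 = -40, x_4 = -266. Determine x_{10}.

The three given values yield: A + B + 3C = -17; 2A + B + 9C = -40; 4A + B + 81C = -266.
Subtracting the first from the second: A + 6C = -23.
Subtracting the second from the third: 2A + 72C = -226.
Solving: C = -3, A = -5, then B = -3.
Therefore x_{10} = -50 + (-3) + (-3)·59049 = -177200.

-177200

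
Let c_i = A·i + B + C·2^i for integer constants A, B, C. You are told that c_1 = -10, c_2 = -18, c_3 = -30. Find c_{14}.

-32826

Plug in i = 1, 2, 3: A + B + 2C = -10; 2A + B + 4C = -18; 3A + B + 8C = -30.
Subtracting the first from the second: A + 2C = -8.
Subtracting the second from the third: A + 4C = -12.
Solving: C = -2, A = -4, then B = -2.
Therefore c_{14} = -56 + (-2) + (-2)·16384 = -32826.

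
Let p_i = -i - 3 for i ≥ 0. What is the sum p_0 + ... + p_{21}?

-297

Over i = 0..21: Σi = 231.
Total = (-1)·231 + (-3)·22 = -297.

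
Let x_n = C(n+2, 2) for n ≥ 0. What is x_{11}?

78

C(13, 2) = 78, so x_{11} = 78.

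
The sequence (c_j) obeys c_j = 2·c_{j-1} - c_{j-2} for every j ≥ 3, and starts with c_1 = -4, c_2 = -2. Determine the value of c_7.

Compute successive terms:
c_3 = 0; c_4 = 2; c_5 = 4; c_6 = 6; c_7 = 8.
(Characteristic roots are 1 and 1.)

8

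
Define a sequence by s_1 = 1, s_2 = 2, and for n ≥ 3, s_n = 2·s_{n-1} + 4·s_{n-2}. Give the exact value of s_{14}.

s_3 = 8;  s_4 = 24;  s_5 = 80;  …;  s_{11} = 91136;  s_{12} = 294912;  s_{13} = 954368;  s_{14} = 3088384.

3088384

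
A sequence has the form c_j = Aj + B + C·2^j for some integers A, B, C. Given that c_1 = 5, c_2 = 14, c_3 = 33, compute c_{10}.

5106

At j = 1, 2, 3: A + B + 2C = 5; 2A + B + 4C = 14; 3A + B + 8C = 33.
Subtracting the first from the second: A + 2C = 9.
Subtracting the second from the third: A + 4C = 19.
Solving: C = 5, A = -1, then B = -4.
Therefore c_{10} = -10 + (-4) + 5·1024 = 5106.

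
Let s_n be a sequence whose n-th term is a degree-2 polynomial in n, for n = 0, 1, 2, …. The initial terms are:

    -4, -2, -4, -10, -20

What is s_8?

1st diffs: 2, -2, -6, -10.
2nd diffs: -4, -4, -4 (constant).
Newton forward-difference form: s_n = -4 + 2·C(n,1) + (-4)·C(n,2).
At n = 8: n = 8, so s_8 = -4 + 16 - 112 = -100.

-100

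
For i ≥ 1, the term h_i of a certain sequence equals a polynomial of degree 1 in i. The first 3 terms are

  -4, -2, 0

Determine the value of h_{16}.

26

1st diffs: 2, 2 (constant).
So h_i = 2i - 6.
Evaluating at i = 16 gives h_{16} = 26.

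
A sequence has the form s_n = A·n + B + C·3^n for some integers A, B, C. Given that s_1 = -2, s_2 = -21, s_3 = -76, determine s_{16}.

The three given values yield: A + B + 3C = -2; 2A + B + 9C = -21; 3A + B + 27C = -76.
Subtracting the first from the second: A + 6C = -19.
Subtracting the second from the third: A + 18C = -55.
Solving: C = -3, A = -1, then B = 8.
Therefore s_{16} = -16 + 8 + (-3)·43046721 = -129140171.

-129140171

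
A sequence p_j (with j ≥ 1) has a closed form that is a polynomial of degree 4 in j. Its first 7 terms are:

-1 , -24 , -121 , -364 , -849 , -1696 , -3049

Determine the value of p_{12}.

-24124

1st diffs: -23, -97, -243, -485, -847, -1353.
2nd diffs: -74, -146, -242, -362, -506.
3rd diffs: -72, -96, -120, -144.
4th diffs: -24, -24, -24 (constant).
Newton forward-difference form: p_j = -1 + (-23)·C(j-1,1) + (-74)·C(j-1,2) + (-72)·C(j-1,3) + (-24)·C(j-1,4).
At j = 12: j-1 = 11, so p_{12} = -1 - 253 - 4070 - 11880 - 7920 = -24124.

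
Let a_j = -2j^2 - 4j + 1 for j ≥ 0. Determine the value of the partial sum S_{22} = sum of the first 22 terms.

Over j = 0..21: Σj = 231, Σj² = 3311.
Total = (-2)·3311 + (-4)·231 + (1)·22 = -7524.

-7524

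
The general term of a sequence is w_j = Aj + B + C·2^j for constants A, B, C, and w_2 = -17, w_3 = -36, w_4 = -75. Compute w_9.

At j = 2, 3, 4: 2A + B + 4C = -17; 3A + B + 8C = -36; 4A + B + 16C = -75.
Subtracting the first from the second: A + 4C = -19.
Subtracting the second from the third: A + 8C = -39.
Solving: C = -5, A = 1, then B = 1.
Therefore w_9 = 9 + 1 + (-5)·512 = -2550.

-2550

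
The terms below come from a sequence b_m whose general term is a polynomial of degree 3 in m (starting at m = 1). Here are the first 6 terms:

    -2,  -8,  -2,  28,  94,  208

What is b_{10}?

1384

1st diffs: -6, 6, 30, 66, 114.
2nd diffs: 12, 24, 36, 48.
3rd diffs: 12, 12, 12 (constant).
So b_m = 2m^3 - 6m^2 - 2m + 4.
Evaluating at m = 10 gives b_{10} = 1384.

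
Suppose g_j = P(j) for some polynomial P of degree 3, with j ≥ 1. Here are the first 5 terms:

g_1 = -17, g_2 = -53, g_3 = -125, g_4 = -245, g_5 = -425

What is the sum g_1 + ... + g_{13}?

1st diffs: -36, -72, -120, -180.
2nd diffs: -36, -48, -60.
3rd diffs: -12, -12 (constant).
So g_j = -2j^3 - 6j^2 - 4j - 5.
Continuing: …, -677, -1013, -1445, -1985, …, g_{13} = -5465.
Summing j = 1..13 (13 terms) gives -21905.

-21905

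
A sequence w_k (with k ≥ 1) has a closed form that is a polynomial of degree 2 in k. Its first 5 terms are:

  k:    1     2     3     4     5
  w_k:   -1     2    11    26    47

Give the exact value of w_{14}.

1st diffs: 3, 9, 15, 21.
2nd diffs: 6, 6, 6 (constant).
Newton forward-difference form: w_k = -1 + 3·C(k-1,1) + 6·C(k-1,2).
At k = 14: k-1 = 13, so w_{14} = -1 + 39 + 468 = 506.

506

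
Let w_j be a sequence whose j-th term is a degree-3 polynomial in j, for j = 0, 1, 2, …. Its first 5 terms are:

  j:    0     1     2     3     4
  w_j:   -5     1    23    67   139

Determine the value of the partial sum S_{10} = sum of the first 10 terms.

1st diffs: 6, 22, 44, 72.
2nd diffs: 16, 22, 28.
3rd diffs: 6, 6 (constant).
Newton forward-difference form: w_j = -5 + 6·C(j,1) + 16·C(j,2) + 6·C(j,3).
Continuing: …, 245, 391, 583, 827, …, w_9 = 1129.
Summing j = 0..9 (10 terms) gives 3400.

3400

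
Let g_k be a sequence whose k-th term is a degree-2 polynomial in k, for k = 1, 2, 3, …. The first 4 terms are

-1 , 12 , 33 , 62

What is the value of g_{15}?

1st diffs: 13, 21, 29.
2nd diffs: 8, 8 (constant).
Newton forward-difference form: g_k = -1 + 13·C(k-1,1) + 8·C(k-1,2).
At k = 15: k-1 = 14, so g_{15} = -1 + 182 + 728 = 909.

909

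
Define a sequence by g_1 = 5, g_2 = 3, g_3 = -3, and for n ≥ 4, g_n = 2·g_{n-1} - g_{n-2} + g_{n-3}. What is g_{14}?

-412

g_4 = -4, g_5 = -2, g_6 = -3, …, g_{11} = -76, g_{12} = -134, g_{13} = -235, g_{14} = -412.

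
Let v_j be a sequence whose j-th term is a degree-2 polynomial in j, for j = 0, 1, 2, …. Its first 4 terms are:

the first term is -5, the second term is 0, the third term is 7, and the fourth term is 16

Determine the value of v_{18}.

1st diffs: 5, 7, 9.
2nd diffs: 2, 2 (constant).
Newton forward-difference form: v_j = -5 + 5·C(j,1) + 2·C(j,2).
At j = 18: j = 18, so v_{18} = -5 + 90 + 306 = 391.

391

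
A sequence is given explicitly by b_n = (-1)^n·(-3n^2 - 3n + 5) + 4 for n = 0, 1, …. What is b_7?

167

(-1)^7 = -1; -3n^2 - 3n + 5 at n=7 is -163; so b_7 = 167.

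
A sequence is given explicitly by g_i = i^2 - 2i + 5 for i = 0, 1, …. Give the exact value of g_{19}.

328

g_{19} = 1·19^2 - 2·19 + 5 = 328.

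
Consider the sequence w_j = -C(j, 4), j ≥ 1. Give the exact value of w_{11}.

-330

C(11, 4) = 330, so w_{11} = -330.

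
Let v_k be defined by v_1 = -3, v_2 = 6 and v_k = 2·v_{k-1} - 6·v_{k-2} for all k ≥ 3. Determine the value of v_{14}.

564864

v_3 = 30, v_4 = 24, v_5 = -132, …, v_{11} = -38688, v_{12} = -50304, v_{13} = 131520, v_{14} = 564864.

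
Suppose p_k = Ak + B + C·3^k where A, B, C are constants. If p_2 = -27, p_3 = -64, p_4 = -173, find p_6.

Write the equations: 2A + B + 9C = -27; 3A + B + 27C = -64; 4A + B + 81C = -173.
Subtracting the first from the second: A + 18C = -37.
Subtracting the second from the third: A + 54C = -109.
Solving: C = -2, A = -1, then B = -7.
Hence p_6 = -1·6 + (-7) + (-2)·729 = -1471.

-1471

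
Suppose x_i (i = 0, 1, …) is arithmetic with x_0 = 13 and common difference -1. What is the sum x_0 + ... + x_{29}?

-45

x_i = 13 + (i - 0)·(-1).
x_{29} = -16; S = 30·(13 + (-16))/2 = -45.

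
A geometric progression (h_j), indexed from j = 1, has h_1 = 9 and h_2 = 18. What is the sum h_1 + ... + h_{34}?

154618822647

Common ratio r = 2.
h_j = 9·2^(j-1).
S = 9·(2^34 - 1)/(2 - 1) = 9·(17179869184 - 1)/(1) = 154618822647.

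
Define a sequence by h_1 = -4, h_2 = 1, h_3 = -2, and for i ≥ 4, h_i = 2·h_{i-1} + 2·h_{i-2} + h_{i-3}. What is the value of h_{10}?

-2814

Compute successive terms:
h_4 = -6  h_5 = -15  h_6 = -44  h_7 = -124  h_8 = -351  h_9 = -994  h_{10} = -2814.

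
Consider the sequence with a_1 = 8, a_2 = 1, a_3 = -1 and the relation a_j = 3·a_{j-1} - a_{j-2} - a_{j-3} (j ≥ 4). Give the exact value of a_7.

Compute successive terms:
a_4 = -12; a_5 = -36; a_6 = -95; a_7 = -237.

-237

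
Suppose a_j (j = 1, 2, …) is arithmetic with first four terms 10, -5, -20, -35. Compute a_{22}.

-305

Common difference d = -15.
a_j = 10 + (j - 1)·(-15).
a_{22} = 10 + 21·(-15) = -305.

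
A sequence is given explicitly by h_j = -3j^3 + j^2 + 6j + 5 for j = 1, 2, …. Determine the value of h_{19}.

h_{19} = -3·19^3 + 1·19^2 + 6·19 + 5 = -20097.

-20097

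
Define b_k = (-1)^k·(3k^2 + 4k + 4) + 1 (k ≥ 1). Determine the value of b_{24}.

1829

(-1)^24 = 1; 3k^2 + 4k + 4 at k=24 is 1828; so b_{24} = 1829.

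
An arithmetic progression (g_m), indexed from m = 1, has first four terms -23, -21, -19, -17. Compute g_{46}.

Common difference d = 2.
g_m = -23 + (m - 1)·2.
g_{46} = -23 + 45·2 = 67.

67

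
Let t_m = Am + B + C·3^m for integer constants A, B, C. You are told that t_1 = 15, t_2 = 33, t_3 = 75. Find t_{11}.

At m = 1, 2, 3: A + B + 3C = 15; 2A + B + 9C = 33; 3A + B + 27C = 75.
Subtracting the first from the second: A + 6C = 18.
Subtracting the second from the third: A + 18C = 42.
Solving: C = 2, A = 6, then B = 3.
Hence t_{11} = 6·11 + 3 + 2·177147 = 354363.

354363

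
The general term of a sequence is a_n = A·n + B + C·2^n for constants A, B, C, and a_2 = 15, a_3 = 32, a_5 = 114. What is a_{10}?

Write the equations: 2A + B + 4C = 15; 3A + B + 8C = 32; 5A + B + 32C = 114.
Subtracting the first from the second: A + 4C = 17.
Subtracting the second from the third: 2A + 24C = 82.
Solving: C = 3, A = 5, then B = -7.
Hence a_{10} = 5·10 + (-7) + 3·1024 = 3115.

3115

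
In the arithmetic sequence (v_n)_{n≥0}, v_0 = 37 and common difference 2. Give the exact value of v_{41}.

119

v_n = 37 + (n - 0)·2.
v_{41} = 37 + 41·2 = 119.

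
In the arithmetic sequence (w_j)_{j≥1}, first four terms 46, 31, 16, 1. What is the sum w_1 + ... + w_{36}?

Common difference d = -15.
w_j = 46 + (j - 1)·(-15).
w_{36} = -479; S = 36·(46 + (-479))/2 = -7794.

-7794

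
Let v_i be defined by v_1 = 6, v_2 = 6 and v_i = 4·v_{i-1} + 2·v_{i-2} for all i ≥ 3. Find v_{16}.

Applying the relation repeatedly:
v_3 = 36, v_4 = 156, v_5 = 696, …, v_{13} = 106901376, v_{14} = 475656576, v_{15} = 2116429056, v_{16} = 9417029376.

9417029376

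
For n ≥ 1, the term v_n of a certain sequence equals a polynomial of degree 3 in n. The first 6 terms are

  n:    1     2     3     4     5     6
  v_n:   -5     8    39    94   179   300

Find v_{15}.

3999

1st diffs: 13, 31, 55, 85, 121.
2nd diffs: 18, 24, 30, 36.
3rd diffs: 6, 6, 6 (constant).
Newton forward-difference form: v_n = -5 + 13·C(n-1,1) + 18·C(n-1,2) + 6·C(n-1,3).
At n = 15: n-1 = 14, so v_{15} = -5 + 182 + 1638 + 2184 = 3999.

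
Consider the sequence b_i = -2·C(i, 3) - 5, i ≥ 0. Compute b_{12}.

C(12, 3) = 220, so b_{12} = -445.

-445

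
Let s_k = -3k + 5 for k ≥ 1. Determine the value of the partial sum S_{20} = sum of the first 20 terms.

-530

Over k = 1..20: Σk = 210.
Total = (-3)·210 + (5)·20 = -530.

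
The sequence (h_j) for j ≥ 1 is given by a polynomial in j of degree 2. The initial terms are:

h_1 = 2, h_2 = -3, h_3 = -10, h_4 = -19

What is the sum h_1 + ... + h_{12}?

-746

1st diffs: -5, -7, -9.
2nd diffs: -2, -2 (constant).
So h_j = -j^2 - 2j + 5.
Continuing: …, -30, -43, -58, -75, …, h_{12} = -163.
Summing j = 1..12 (12 terms) gives -746.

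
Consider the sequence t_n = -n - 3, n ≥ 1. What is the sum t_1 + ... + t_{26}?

-429

Over n = 1..26: Σn = 351.
Total = (-1)·351 + (-3)·26 = -429.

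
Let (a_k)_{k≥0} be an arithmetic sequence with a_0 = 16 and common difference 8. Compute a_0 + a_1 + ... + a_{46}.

9400

a_k = 16 + (k - 0)·8.
a_{46} = 384; S = 47·(16 + 384)/2 = 9400.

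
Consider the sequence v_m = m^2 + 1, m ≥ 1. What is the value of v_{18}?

325

v_{18} = 1·18^2 + 1 = 325.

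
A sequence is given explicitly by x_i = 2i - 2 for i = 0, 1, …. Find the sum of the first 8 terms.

Over i = 0..7: Σi = 28.
Total = (2)·28 + (-2)·8 = 40.

40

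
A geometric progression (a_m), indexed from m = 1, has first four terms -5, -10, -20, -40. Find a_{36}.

Common ratio r = 2.
a_m = (-5)·2^(m-1).
a_{36} = (-5)·2^35 = -171798691840.

-171798691840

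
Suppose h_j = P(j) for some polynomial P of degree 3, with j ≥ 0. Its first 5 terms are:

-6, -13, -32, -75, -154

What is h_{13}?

1st diffs: -7, -19, -43, -79.
2nd diffs: -12, -24, -36.
3rd diffs: -12, -12 (constant).
Newton forward-difference form: h_j = -6 + (-7)·C(j,1) + (-12)·C(j,2) + (-12)·C(j,3).
At j = 13: j = 13, so h_{13} = -6 - 91 - 936 - 3432 = -4465.

-4465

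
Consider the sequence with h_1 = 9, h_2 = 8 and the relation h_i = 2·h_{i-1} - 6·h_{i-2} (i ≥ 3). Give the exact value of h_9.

h_3 = -38  h_4 = -124  h_5 = -20  h_6 = 704  h_7 = 1528  h_8 = -1168  h_9 = -11504.

-11504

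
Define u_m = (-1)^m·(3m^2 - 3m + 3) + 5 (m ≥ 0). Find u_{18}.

926

(-1)^18 = 1; 3m^2 - 3m + 3 at m=18 is 921; so u_{18} = 926.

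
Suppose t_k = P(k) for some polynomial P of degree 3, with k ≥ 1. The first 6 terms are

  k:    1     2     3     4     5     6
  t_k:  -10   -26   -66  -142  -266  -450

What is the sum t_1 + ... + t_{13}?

1st diffs: -16, -40, -76, -124, -184.
2nd diffs: -24, -36, -48, -60.
3rd diffs: -12, -12, -12 (constant).
So t_k = -2k^3 - 2k - 6.
Continuing: …, -706, -1046, -1482, -2026, …, t_{13} = -4426.
Summing k = 1..13 (13 terms) gives -16822.

-16822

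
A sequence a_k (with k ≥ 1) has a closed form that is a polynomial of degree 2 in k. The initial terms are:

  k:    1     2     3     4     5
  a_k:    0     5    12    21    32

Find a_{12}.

165

1st diffs: 5, 7, 9, 11.
2nd diffs: 2, 2, 2 (constant).
Newton forward-difference form: a_k = 5·C(k-1,1) + 2·C(k-1,2).
At k = 12: k-1 = 11, so a_{12} = 55 + 110 = 165.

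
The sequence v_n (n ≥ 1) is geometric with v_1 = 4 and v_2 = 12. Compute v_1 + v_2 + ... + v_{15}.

28697812

Common ratio r = 3.
v_n = 4·3^(n-1).
S = 4·(3^15 - 1)/(3 - 1) = 4·(14348907 - 1)/(2) = 28697812.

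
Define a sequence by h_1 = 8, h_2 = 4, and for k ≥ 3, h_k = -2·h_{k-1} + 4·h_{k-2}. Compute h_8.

-4864

h_3 = 24;  h_4 = -32;  h_5 = 160;  h_6 = -448;  h_7 = 1536;  h_8 = -4864.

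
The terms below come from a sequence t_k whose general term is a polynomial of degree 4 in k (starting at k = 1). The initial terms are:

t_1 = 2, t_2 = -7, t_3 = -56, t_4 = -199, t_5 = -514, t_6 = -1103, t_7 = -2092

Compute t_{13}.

-26506

1st diffs: -9, -49, -143, -315, -589, -989.
2nd diffs: -40, -94, -172, -274, -400.
3rd diffs: -54, -78, -102, -126.
4th diffs: -24, -24, -24 (constant).
Newton forward-difference form: t_k = 2 + (-9)·C(k-1,1) + (-40)·C(k-1,2) + (-54)·C(k-1,3) + (-24)·C(k-1,4).
At k = 13: k-1 = 12, so t_{13} = 2 - 108 - 2640 - 11880 - 11880 = -26506.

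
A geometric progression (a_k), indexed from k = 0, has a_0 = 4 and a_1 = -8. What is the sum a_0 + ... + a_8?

684

Common ratio r = -2.
a_k = 4·(-2)^(k-0).
S = 4·((-2)^9 - 1)/(-2 - 1) = 4·(-512 - 1)/(-3) = 684.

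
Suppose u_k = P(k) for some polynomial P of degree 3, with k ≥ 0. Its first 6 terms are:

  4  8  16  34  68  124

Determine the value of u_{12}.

1st diffs: 4, 8, 18, 34, 56.
2nd diffs: 4, 10, 16, 22.
3rd diffs: 6, 6, 6 (constant).
Newton forward-difference form: u_k = 4 + 4·C(k,1) + 4·C(k,2) + 6·C(k,3).
At k = 12: k = 12, so u_{12} = 4 + 48 + 264 + 1320 = 1636.

1636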